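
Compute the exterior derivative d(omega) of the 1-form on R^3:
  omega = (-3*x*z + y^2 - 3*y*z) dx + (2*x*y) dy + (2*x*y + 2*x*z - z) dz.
d(omega) = (3*z) dx ∧ dy + (3*x + 5*y + 2*z) dx ∧ dz + (2*x) dy ∧ dz

For a 1-form omega = sum_i f_i dx_i, the exterior derivative is
  d(omega) = sum_{i < j} (∂f_j/∂x_i - ∂f_i/∂x_j) dx_i ∧ dx_j.
  coefficient of dx ∧ dy: ∂f_2/∂x - ∂f_1/∂y = ∂(2*x*y)/∂x - ∂(-3*x*z + y^2 - 3*y*z)/∂y = 3*z
  coefficient of dx ∧ dz: ∂f_3/∂x - ∂f_1/∂z = ∂(2*x*y + 2*x*z - z)/∂x - ∂(-3*x*z + y^2 - 3*y*z)/∂z = 3*x + 5*y + 2*z
  coefficient of dy ∧ dz: ∂f_3/∂y - ∂f_2/∂z = ∂(2*x*y + 2*x*z - z)/∂y - ∂(2*x*y)/∂z = 2*x
Assembling: d(omega) = (3*z) dx ∧ dy + (3*x + 5*y + 2*z) dx ∧ dz + (2*x) dy ∧ dz.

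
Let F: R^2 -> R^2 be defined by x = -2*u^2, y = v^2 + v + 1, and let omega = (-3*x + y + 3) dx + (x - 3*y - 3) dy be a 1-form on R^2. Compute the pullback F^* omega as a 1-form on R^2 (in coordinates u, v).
F^* omega = (4*u*(-6*u^2 - v^2 - v - 4)) du + (-4*u^2*v - 2*u^2 - 6*v^3 - 9*v^2 - 15*v - 6) dv

Using F^*(f dg) = (f ∘ F) d(g ∘ F), substitute each coordinate x_i by F_i(u, v) in f_i, and replace dx_i by d F_i = (∂F_i/∂u) du + (∂F_i/∂v) dv.
  For the x component: f_1(F) = 6*u^2 + v^2 + v + 4; d F_1 = (-4*u) du + (0) dv
  For the y component: f_2(F) = -2*u^2 - 3*v^2 - 3*v - 6; d F_2 = (0) du + (2*v + 1) dv
Combining and collecting du, dv coefficients:
  coeff of du: 4*u*(-6*u^2 - v^2 - v - 4)
  coeff of dv: -4*u^2*v - 2*u^2 - 6*v^3 - 9*v^2 - 15*v - 6
F^* omega = (4*u*(-6*u^2 - v^2 - v - 4)) du + (-4*u^2*v - 2*u^2 - 6*v^3 - 9*v^2 - 15*v - 6) dv.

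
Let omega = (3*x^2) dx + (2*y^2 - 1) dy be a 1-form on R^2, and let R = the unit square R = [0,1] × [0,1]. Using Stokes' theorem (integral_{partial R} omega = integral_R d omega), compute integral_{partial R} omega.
integral_(partial R) omega = 0

Stokes: integral_partial_R omega = integral_R d omega with d omega = (∂Q/∂x - ∂P/∂y) dx ∧ dy.
  ∂Q/∂x = 0
  ∂P/∂y = 0
  integrand = ∂Q/∂x - ∂P/∂y = 0.
Integrating over R: integral_0^1 integral_0^1 (0) dx dy = 0.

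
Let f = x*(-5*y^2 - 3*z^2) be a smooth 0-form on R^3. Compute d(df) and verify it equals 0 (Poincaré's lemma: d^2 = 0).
d(df) = 0

Step 1: df = sum_i (∂f/∂x_i) dx_i = (-5*y^2 - 3*z^2) dx + (-10*x*y) dy + (-6*x*z) dz.
Step 2: Apply d again. Using the 1-form formula, the coefficient of dx ∧ dy in d(df) is ∂^2 f/∂x ∂y - ∂^2 f/∂y ∂x = (-10*y) - (-10*y) = 0 (equality of mixed partials for smooth f).
Similarly for dx ∧ dz and dy ∧ dz — all coefficients vanish. So d(df) = 0.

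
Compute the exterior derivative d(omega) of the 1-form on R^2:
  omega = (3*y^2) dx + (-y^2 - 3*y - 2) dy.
d(omega) = (-6*y) dx ∧ dy

For a 1-form omega = sum_i f_i dx_i, the exterior derivative is
  d(omega) = sum_{i < j} (∂f_j/∂x_i - ∂f_i/∂x_j) dx_i ∧ dx_j.
  coefficient of dx ∧ dy: ∂f_2/∂x - ∂f_1/∂y = ∂(-y^2 - 3*y - 2)/∂x - ∂(3*y^2)/∂y = -6*y
Assembling: d(omega) = (-6*y) dx ∧ dy.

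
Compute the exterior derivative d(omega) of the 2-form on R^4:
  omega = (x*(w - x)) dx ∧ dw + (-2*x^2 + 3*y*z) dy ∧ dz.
d(omega) = (-4*x) dx ∧ dy ∧ dz

For a 2-form omega = sum_{i<j} g_{ij} dx_i ∧ dx_j, the exterior derivative is
  d(omega) = sum_{i<j} d(g_{ij}) ∧ dx_i ∧ dx_j = sum_{i<j, k} (∂g_{ij}/∂x_k) dx_k ∧ dx_i ∧ dx_j.
Expand each term, using dx_k ∧ dx_i ∧ dx_j = sgn(permutation) dx_{(a)} ∧ dx_{(b)} ∧ dx_{(c)} with (a < b < c) sorted:
  d(-2*x^2 + 3*y*z) includes (∂/∂x)(-2*x^2 + 3*y*z) dx = (-4*x) dx, which multiplied by dy ∧ dz gives (-4*x) dx ∧ dy ∧ dz
Collecting like 3-forms: d(omega) = (-4*x) dx ∧ dy ∧ dz.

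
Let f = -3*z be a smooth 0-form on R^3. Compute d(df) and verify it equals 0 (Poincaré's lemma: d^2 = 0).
d(df) = 0

Step 1: df = sum_i (∂f/∂x_i) dx_i = (0) dx + (0) dy + (-3) dz.
Step 2: Apply d again. Using the 1-form formula, the coefficient of dx ∧ dy in d(df) is ∂^2 f/∂x ∂y - ∂^2 f/∂y ∂x = (0) - (0) = 0 (equality of mixed partials for smooth f).
Similarly for dx ∧ dz and dy ∧ dz — all coefficients vanish. So d(df) = 0.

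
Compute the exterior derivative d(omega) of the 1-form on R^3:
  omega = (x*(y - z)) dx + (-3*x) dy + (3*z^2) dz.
d(omega) = (-x - 3) dx ∧ dy + (x) dx ∧ dz

For a 1-form omega = sum_i f_i dx_i, the exterior derivative is
  d(omega) = sum_{i < j} (∂f_j/∂x_i - ∂f_i/∂x_j) dx_i ∧ dx_j.
  coefficient of dx ∧ dy: ∂f_2/∂x - ∂f_1/∂y = ∂(-3*x)/∂x - ∂(x*(y - z))/∂y = -x - 3
  coefficient of dx ∧ dz: ∂f_3/∂x - ∂f_1/∂z = ∂(3*z^2)/∂x - ∂(x*(y - z))/∂z = x
Assembling: d(omega) = (-x - 3) dx ∧ dy + (x) dx ∧ dz.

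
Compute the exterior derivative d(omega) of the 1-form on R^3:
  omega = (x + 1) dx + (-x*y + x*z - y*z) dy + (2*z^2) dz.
d(omega) = (-y + z) dx ∧ dy + (-x + y) dy ∧ dz

For a 1-form omega = sum_i f_i dx_i, the exterior derivative is
  d(omega) = sum_{i < j} (∂f_j/∂x_i - ∂f_i/∂x_j) dx_i ∧ dx_j.
  coefficient of dx ∧ dy: ∂f_2/∂x - ∂f_1/∂y = ∂(-x*y + x*z - y*z)/∂x - ∂(x + 1)/∂y = -y + z
  coefficient of dy ∧ dz: ∂f_3/∂y - ∂f_2/∂z = ∂(2*z^2)/∂y - ∂(-x*y + x*z - y*z)/∂z = -x + y
Assembling: d(omega) = (-y + z) dx ∧ dy + (-x + y) dy ∧ dz.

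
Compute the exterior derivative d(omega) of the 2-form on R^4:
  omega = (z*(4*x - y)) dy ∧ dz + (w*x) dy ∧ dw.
d(omega) = (4*z) dx ∧ dy ∧ dz + (w) dx ∧ dy ∧ dw

For a 2-form omega = sum_{i<j} g_{ij} dx_i ∧ dx_j, the exterior derivative is
  d(omega) = sum_{i<j} d(g_{ij}) ∧ dx_i ∧ dx_j = sum_{i<j, k} (∂g_{ij}/∂x_k) dx_k ∧ dx_i ∧ dx_j.
Expand each term, using dx_k ∧ dx_i ∧ dx_j = sgn(permutation) dx_{(a)} ∧ dx_{(b)} ∧ dx_{(c)} with (a < b < c) sorted:
  d(z*(4*x - y)) includes (∂/∂x)(z*(4*x - y)) dx = (4*z) dx, which multiplied by dy ∧ dz gives (4*z) dx ∧ dy ∧ dz
  d(w*x) includes (∂/∂x)(w*x) dx = (w) dx, which multiplied by dy ∧ dw gives (w) dx ∧ dy ∧ dw
Collecting like 3-forms: d(omega) = (4*z) dx ∧ dy ∧ dz + (w) dx ∧ dy ∧ dw.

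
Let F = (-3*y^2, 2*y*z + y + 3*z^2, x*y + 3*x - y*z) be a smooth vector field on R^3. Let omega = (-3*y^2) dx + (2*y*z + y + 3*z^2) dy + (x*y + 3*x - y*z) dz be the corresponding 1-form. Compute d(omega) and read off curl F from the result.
d(omega) = (x - 2*y - 7*z) dy ∧ dz + (-y - 3) dz ∧ dx + (6*y) dx ∧ dy; curl F = (x - 2*y - 7*z, -y - 3, 6*y)

d omega = sum_{i<j} (∂f_j/∂x_i - ∂f_i/∂x_j) dx_i ∧ dx_j. Under the identification (dy ∧ dz, dz ∧ dx, dx ∧ dy) ↔ (e_x, e_y, e_z), the coefficients are exactly the components of curl F. Compute:
  ∂R/∂y - ∂Q/∂z = (x - z) - (2*y + 6*z) = x - 2*y - 7*z
  ∂P/∂z - ∂R/∂x = (0) - (y + 3) = -y - 3
  ∂Q/∂x - ∂P/∂y = (0) - (-6*y) = 6*y.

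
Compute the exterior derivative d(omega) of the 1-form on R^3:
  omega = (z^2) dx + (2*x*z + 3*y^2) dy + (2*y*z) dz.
d(omega) = (2*z) dx ∧ dy + (-2*z) dx ∧ dz + (-2*x + 2*z) dy ∧ dz

For a 1-form omega = sum_i f_i dx_i, the exterior derivative is
  d(omega) = sum_{i < j} (∂f_j/∂x_i - ∂f_i/∂x_j) dx_i ∧ dx_j.
  coefficient of dx ∧ dy: ∂f_2/∂x - ∂f_1/∂y = ∂(2*x*z + 3*y^2)/∂x - ∂(z^2)/∂y = 2*z
  coefficient of dx ∧ dz: ∂f_3/∂x - ∂f_1/∂z = ∂(2*y*z)/∂x - ∂(z^2)/∂z = -2*z
  coefficient of dy ∧ dz: ∂f_3/∂y - ∂f_2/∂z = ∂(2*y*z)/∂y - ∂(2*x*z + 3*y^2)/∂z = -2*x + 2*z
Assembling: d(omega) = (2*z) dx ∧ dy + (-2*z) dx ∧ dz + (-2*x + 2*z) dy ∧ dz.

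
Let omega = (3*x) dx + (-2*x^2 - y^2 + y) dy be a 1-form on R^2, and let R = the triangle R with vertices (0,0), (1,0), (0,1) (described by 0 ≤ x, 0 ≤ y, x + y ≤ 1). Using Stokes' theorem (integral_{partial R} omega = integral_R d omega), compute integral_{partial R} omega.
integral_(partial R) omega = -2/3

Stokes: integral_partial_R omega = integral_R d omega with d omega = (∂Q/∂x - ∂P/∂y) dx ∧ dy.
  ∂Q/∂x = -4*x
  ∂P/∂y = 0
  integrand = ∂Q/∂x - ∂P/∂y = -4*x.
Integrating over R: integral_0^1 integral_0^{1-x} (-4*x) dy dx = -2/3.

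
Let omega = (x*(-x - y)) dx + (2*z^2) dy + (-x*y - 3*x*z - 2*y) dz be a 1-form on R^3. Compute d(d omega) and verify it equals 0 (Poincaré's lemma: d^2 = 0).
d(d omega) = 0

Step 1: d omega = sum_{i<j} (∂f_j/∂x_i - ∂f_i/∂x_j) dx_i ∧ dx_j:
  coeff of dx ∧ dy: x
  coeff of dx ∧ dz: -y - 3*z
  coeff of dy ∧ dz: -x - 4*z - 2
Step 2: Apply d again to each 2-form coefficient. The only possible 3-form in R^3 is dx ∧ dy ∧ dz, with coefficient
  ∂(coeff of dy∧dz)/∂x - ∂(coeff of dx∧dz)/∂y + ∂(coeff of dx∧dy)/∂z
  = ∂/∂x (-x - 4*z - 2) - ∂/∂y (-y - 3*z) + ∂/∂z (x).
Each of these terms simplifies to sums of mixed partials that cancel in pairs. The result is 0 (by equality of mixed partials for smooth functions — Schwarz / Clairaut).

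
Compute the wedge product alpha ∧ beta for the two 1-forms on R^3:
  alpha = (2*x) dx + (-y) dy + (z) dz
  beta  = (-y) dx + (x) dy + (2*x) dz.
alpha ∧ beta = (2*x^2 - y^2) dx ∧ dy + (4*x^2 + y*z) dx ∧ dz + (-x*(2*y + z)) dy ∧ dz

Distribute the wedge, using dx_i ∧ dx_j = -dx_j ∧ dx_i and dx_i ∧ dx_i = 0. For each pair (i, j) with i < j, the coefficient of dx_i ∧ dx_j in alpha ∧ beta is (alpha_i * beta_j - alpha_j * beta_i). Collecting: alpha ∧ beta = (2*x^2 - y^2) dx ∧ dy + (4*x^2 + y*z) dx ∧ dz + (-x*(2*y + z)) dy ∧ dz.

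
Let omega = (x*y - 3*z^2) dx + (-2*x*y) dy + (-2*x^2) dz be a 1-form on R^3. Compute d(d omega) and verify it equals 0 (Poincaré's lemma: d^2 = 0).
d(d omega) = 0

Step 1: d omega = sum_{i<j} (∂f_j/∂x_i - ∂f_i/∂x_j) dx_i ∧ dx_j:
  coeff of dx ∧ dy: -x - 2*y
  coeff of dx ∧ dz: -4*x + 6*z
  coeff of dy ∧ dz: 0
Step 2: Apply d again to each 2-form coefficient. The only possible 3-form in R^3 is dx ∧ dy ∧ dz, with coefficient
  ∂(coeff of dy∧dz)/∂x - ∂(coeff of dx∧dz)/∂y + ∂(coeff of dx∧dy)/∂z
  = ∂/∂x (0) - ∂/∂y (-4*x + 6*z) + ∂/∂z (-x - 2*y).
Each of these terms simplifies to sums of mixed partials that cancel in pairs. The result is 0 (by equality of mixed partials for smooth functions — Schwarz / Clairaut).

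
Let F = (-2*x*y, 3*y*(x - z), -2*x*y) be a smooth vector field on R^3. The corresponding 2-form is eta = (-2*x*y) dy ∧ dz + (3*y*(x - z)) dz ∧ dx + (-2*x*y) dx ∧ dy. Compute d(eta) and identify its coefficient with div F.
d(eta) = (3*x - 2*y - 3*z) dx ∧ dy ∧ dz; div F = 3*x - 2*y - 3*z

For a 2-form in R^3 of the form above, applying d gives a 3-form with coefficient ∂P/∂x + ∂Q/∂y + ∂R/∂z:
  ∂P/∂x = -2*y
  ∂Q/∂y = 3*x - 3*z
  ∂R/∂z = 0
Sum = 3*x - 2*y - 3*z, which is exactly div F.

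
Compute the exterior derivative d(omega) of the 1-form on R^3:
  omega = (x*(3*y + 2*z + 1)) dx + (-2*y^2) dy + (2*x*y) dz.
d(omega) = (-3*x) dx ∧ dy + (-2*x + 2*y) dx ∧ dz + (2*x) dy ∧ dz

For a 1-form omega = sum_i f_i dx_i, the exterior derivative is
  d(omega) = sum_{i < j} (∂f_j/∂x_i - ∂f_i/∂x_j) dx_i ∧ dx_j.
  coefficient of dx ∧ dy: ∂f_2/∂x - ∂f_1/∂y = ∂(-2*y^2)/∂x - ∂(x*(3*y + 2*z + 1))/∂y = -3*x
  coefficient of dx ∧ dz: ∂f_3/∂x - ∂f_1/∂z = ∂(2*x*y)/∂x - ∂(x*(3*y + 2*z + 1))/∂z = -2*x + 2*y
  coefficient of dy ∧ dz: ∂f_3/∂y - ∂f_2/∂z = ∂(2*x*y)/∂y - ∂(-2*y^2)/∂z = 2*x
Assembling: d(omega) = (-3*x) dx ∧ dy + (-2*x + 2*y) dx ∧ dz + (2*x) dy ∧ dz.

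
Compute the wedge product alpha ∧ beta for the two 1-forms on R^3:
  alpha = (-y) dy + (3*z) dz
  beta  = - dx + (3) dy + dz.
alpha ∧ beta = (-y) dx ∧ dy + (-y - 9*z) dy ∧ dz + (3*z) dx ∧ dz

Distribute the wedge, using dx_i ∧ dx_j = -dx_j ∧ dx_i and dx_i ∧ dx_i = 0. For each pair (i, j) with i < j, the coefficient of dx_i ∧ dx_j in alpha ∧ beta is (alpha_i * beta_j - alpha_j * beta_i). Collecting: alpha ∧ beta = (-y) dx ∧ dy + (-y - 9*z) dy ∧ dz + (3*z) dx ∧ dz.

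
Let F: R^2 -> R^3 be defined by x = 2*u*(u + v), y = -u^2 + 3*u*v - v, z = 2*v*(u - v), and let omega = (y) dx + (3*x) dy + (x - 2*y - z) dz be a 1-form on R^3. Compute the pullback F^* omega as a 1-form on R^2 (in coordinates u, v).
F^* omega = (-16*u^3 + 24*u^2*v + 12*u*v^2 - 4*u*v + 4*v^3 + 2*v^2) du + (24*u^3 - 4*u^2*v - 6*u^2 + 28*u*v^2 - 4*u*v - 8*v^3 - 8*v^2) dv

Using F^*(f dg) = (f ∘ F) d(g ∘ F), substitute each coordinate x_i by F_i(u, v) in f_i, and replace dx_i by d F_i = (∂F_i/∂u) du + (∂F_i/∂v) dv.
  For the x component: f_1(F) = -u^2 + 3*u*v - v; d F_1 = (4*u + 2*v) du + (2*u) dv
  For the y component: f_2(F) = 6*u*(u + v); d F_2 = (-2*u + 3*v) du + (3*u - 1) dv
  For the z component: f_3(F) = 4*u^2 - 6*u*v + 2*v^2 + 2*v; d F_3 = (2*v) du + (2*u - 4*v) dv
Combining and collecting du, dv coefficients:
  coeff of du: -16*u^3 + 24*u^2*v + 12*u*v^2 - 4*u*v + 4*v^3 + 2*v^2
  coeff of dv: 24*u^3 - 4*u^2*v - 6*u^2 + 28*u*v^2 - 4*u*v - 8*v^3 - 8*v^2
F^* omega = (-16*u^3 + 24*u^2*v + 12*u*v^2 - 4*u*v + 4*v^3 + 2*v^2) du + (24*u^3 - 4*u^2*v - 6*u^2 + 28*u*v^2 - 4*u*v - 8*v^3 - 8*v^2) dv.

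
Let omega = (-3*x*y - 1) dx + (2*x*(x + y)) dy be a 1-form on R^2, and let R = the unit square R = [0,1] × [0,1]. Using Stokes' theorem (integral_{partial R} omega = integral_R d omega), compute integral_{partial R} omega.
integral_(partial R) omega = 9/2

Stokes: integral_partial_R omega = integral_R d omega with d omega = (∂Q/∂x - ∂P/∂y) dx ∧ dy.
  ∂Q/∂x = 4*x + 2*y
  ∂P/∂y = -3*x
  integrand = ∂Q/∂x - ∂P/∂y = 7*x + 2*y.
Integrating over R: integral_0^1 integral_0^1 (7*x + 2*y) dx dy = 9/2.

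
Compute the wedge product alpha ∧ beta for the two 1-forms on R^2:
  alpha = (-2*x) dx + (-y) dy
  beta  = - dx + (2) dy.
alpha ∧ beta = (-4*x - y) dx ∧ dy

Distribute the wedge, using dx_i ∧ dx_j = -dx_j ∧ dx_i and dx_i ∧ dx_i = 0. For each pair (i, j) with i < j, the coefficient of dx_i ∧ dx_j in alpha ∧ beta is (alpha_i * beta_j - alpha_j * beta_i). Collecting: alpha ∧ beta = (-4*x - y) dx ∧ dy.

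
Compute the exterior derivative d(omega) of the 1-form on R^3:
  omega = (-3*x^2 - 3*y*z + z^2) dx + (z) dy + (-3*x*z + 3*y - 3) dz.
d(omega) = (3*z) dx ∧ dy + (3*y - 5*z) dx ∧ dz + (2) dy ∧ dz

For a 1-form omega = sum_i f_i dx_i, the exterior derivative is
  d(omega) = sum_{i < j} (∂f_j/∂x_i - ∂f_i/∂x_j) dx_i ∧ dx_j.
  coefficient of dx ∧ dy: ∂f_2/∂x - ∂f_1/∂y = ∂(z)/∂x - ∂(-3*x^2 - 3*y*z + z^2)/∂y = 3*z
  coefficient of dx ∧ dz: ∂f_3/∂x - ∂f_1/∂z = ∂(-3*x*z + 3*y - 3)/∂x - ∂(-3*x^2 - 3*y*z + z^2)/∂z = 3*y - 5*z
  coefficient of dy ∧ dz: ∂f_3/∂y - ∂f_2/∂z = ∂(-3*x*z + 3*y - 3)/∂y - ∂(z)/∂z = 2
Assembling: d(omega) = (3*z) dx ∧ dy + (3*y - 5*z) dx ∧ dz + (2) dy ∧ dz.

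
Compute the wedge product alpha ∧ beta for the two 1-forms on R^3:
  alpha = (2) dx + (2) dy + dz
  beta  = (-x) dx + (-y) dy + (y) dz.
alpha ∧ beta = (2*x - 2*y) dx ∧ dy + (x + 2*y) dx ∧ dz + (3*y) dy ∧ dz

Distribute the wedge, using dx_i ∧ dx_j = -dx_j ∧ dx_i and dx_i ∧ dx_i = 0. For each pair (i, j) with i < j, the coefficient of dx_i ∧ dx_j in alpha ∧ beta is (alpha_i * beta_j - alpha_j * beta_i). Collecting: alpha ∧ beta = (2*x - 2*y) dx ∧ dy + (x + 2*y) dx ∧ dz + (3*y) dy ∧ dz.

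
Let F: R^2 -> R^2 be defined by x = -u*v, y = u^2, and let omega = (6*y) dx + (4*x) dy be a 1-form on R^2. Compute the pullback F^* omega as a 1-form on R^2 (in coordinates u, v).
F^* omega = (-14*u^2*v) du + (-6*u^3) dv

Using F^*(f dg) = (f ∘ F) d(g ∘ F), substitute each coordinate x_i by F_i(u, v) in f_i, and replace dx_i by d F_i = (∂F_i/∂u) du + (∂F_i/∂v) dv.
  For the x component: f_1(F) = 6*u^2; d F_1 = (-v) du + (-u) dv
  For the y component: f_2(F) = -4*u*v; d F_2 = (2*u) du + (0) dv
Combining and collecting du, dv coefficients:
  coeff of du: -14*u^2*v
  coeff of dv: -6*u^3
F^* omega = (-14*u^2*v) du + (-6*u^3) dv.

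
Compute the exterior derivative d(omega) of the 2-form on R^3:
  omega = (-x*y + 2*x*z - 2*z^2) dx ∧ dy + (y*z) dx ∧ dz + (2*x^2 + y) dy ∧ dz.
d(omega) = (6*x - 5*z) dx ∧ dy ∧ dz

For a 2-form omega = sum_{i<j} g_{ij} dx_i ∧ dx_j, the exterior derivative is
  d(omega) = sum_{i<j} d(g_{ij}) ∧ dx_i ∧ dx_j = sum_{i<j, k} (∂g_{ij}/∂x_k) dx_k ∧ dx_i ∧ dx_j.
Expand each term, using dx_k ∧ dx_i ∧ dx_j = sgn(permutation) dx_{(a)} ∧ dx_{(b)} ∧ dx_{(c)} with (a < b < c) sorted:
  d(-x*y + 2*x*z - 2*z^2) includes (∂/∂z)(-x*y + 2*x*z - 2*z^2) dz = (2*x - 4*z) dz, which multiplied by dx ∧ dy gives (2*x - 4*z) dx ∧ dy ∧ dz
  d(y*z) includes (∂/∂y)(y*z) dy = (z) dy, which multiplied by dx ∧ dz gives (-z) dx ∧ dy ∧ dz
  d(2*x^2 + y) includes (∂/∂x)(2*x^2 + y) dx = (4*x) dx, which multiplied by dy ∧ dz gives (4*x) dx ∧ dy ∧ dz
Collecting like 3-forms: d(omega) = (6*x - 5*z) dx ∧ dy ∧ dz.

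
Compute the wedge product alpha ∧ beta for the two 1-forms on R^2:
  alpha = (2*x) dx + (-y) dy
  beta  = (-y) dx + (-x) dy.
alpha ∧ beta = (-2*x^2 - y^2) dx ∧ dy

Distribute the wedge, using dx_i ∧ dx_j = -dx_j ∧ dx_i and dx_i ∧ dx_i = 0. For each pair (i, j) with i < j, the coefficient of dx_i ∧ dx_j in alpha ∧ beta is (alpha_i * beta_j - alpha_j * beta_i). Collecting: alpha ∧ beta = (-2*x^2 - y^2) dx ∧ dy.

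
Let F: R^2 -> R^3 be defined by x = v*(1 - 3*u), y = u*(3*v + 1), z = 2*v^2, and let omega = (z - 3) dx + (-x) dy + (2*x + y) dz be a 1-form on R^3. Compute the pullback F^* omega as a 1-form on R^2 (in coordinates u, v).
F^* omega = (v*(9*u*v + 3*u - 6*v^2 - 3*v + 8)) du + (9*u^2*v - 18*u*v^2 + u*v + 9*u + 10*v^2 - 3) dv

Using F^*(f dg) = (f ∘ F) d(g ∘ F), substitute each coordinate x_i by F_i(u, v) in f_i, and replace dx_i by d F_i = (∂F_i/∂u) du + (∂F_i/∂v) dv.
  For the x component: f_1(F) = 2*v^2 - 3; d F_1 = (-3*v) du + (1 - 3*u) dv
  For the y component: f_2(F) = v*(3*u - 1); d F_2 = (3*v + 1) du + (3*u) dv
  For the z component: f_3(F) = -3*u*v + u + 2*v; d F_3 = (0) du + (4*v) dv
Combining and collecting du, dv coefficients:
  coeff of du: v*(9*u*v + 3*u - 6*v^2 - 3*v + 8)
  coeff of dv: 9*u^2*v - 18*u*v^2 + u*v + 9*u + 10*v^2 - 3
F^* omega = (v*(9*u*v + 3*u - 6*v^2 - 3*v + 8)) du + (9*u^2*v - 18*u*v^2 + u*v + 9*u + 10*v^2 - 3) dv.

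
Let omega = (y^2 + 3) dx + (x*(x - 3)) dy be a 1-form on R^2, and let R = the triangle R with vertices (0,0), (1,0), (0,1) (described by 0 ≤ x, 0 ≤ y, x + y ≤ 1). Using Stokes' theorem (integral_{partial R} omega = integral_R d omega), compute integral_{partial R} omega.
integral_(partial R) omega = -3/2

Stokes: integral_partial_R omega = integral_R d omega with d omega = (∂Q/∂x - ∂P/∂y) dx ∧ dy.
  ∂Q/∂x = 2*x - 3
  ∂P/∂y = 2*y
  integrand = ∂Q/∂x - ∂P/∂y = 2*x - 2*y - 3.
Integrating over R: integral_0^1 integral_0^{1-x} (2*x - 2*y - 3) dy dx = -3/2.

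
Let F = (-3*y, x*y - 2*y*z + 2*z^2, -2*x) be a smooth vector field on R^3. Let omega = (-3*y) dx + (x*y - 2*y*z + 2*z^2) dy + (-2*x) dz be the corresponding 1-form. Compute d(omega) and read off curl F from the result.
d(omega) = (2*y - 4*z) dy ∧ dz + (2) dz ∧ dx + (y + 3) dx ∧ dy; curl F = (2*y - 4*z, 2, y + 3)

d omega = sum_{i<j} (∂f_j/∂x_i - ∂f_i/∂x_j) dx_i ∧ dx_j. Under the identification (dy ∧ dz, dz ∧ dx, dx ∧ dy) ↔ (e_x, e_y, e_z), the coefficients are exactly the components of curl F. Compute:
  ∂R/∂y - ∂Q/∂z = (0) - (-2*y + 4*z) = 2*y - 4*z
  ∂P/∂z - ∂R/∂x = (0) - (-2) = 2
  ∂Q/∂x - ∂P/∂y = (y) - (-3) = y + 3.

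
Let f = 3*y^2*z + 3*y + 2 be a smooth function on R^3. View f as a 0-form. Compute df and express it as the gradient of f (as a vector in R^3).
df = (0) dx + (6*y*z + 3) dy + (3*y^2) dz; grad f = (0, 6*y*z + 3, 3*y^2)

For a 0-form f, d f = (∂f/∂x) dx + (∂f/∂y) dy + (∂f/∂z) dz. The components of the vector representation are exactly the entries of grad f in Cartesian coordinates:
  ∂f/∂x = 0
  ∂f/∂y = 6*y*z + 3
  ∂f/∂z = 3*y^2.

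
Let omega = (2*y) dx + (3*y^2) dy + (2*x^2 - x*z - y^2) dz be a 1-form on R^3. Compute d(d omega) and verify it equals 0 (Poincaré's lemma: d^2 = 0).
d(d omega) = 0

Step 1: d omega = sum_{i<j} (∂f_j/∂x_i - ∂f_i/∂x_j) dx_i ∧ dx_j:
  coeff of dx ∧ dy: -2
  coeff of dx ∧ dz: 4*x - z
  coeff of dy ∧ dz: -2*y
Step 2: Apply d again to each 2-form coefficient. The only possible 3-form in R^3 is dx ∧ dy ∧ dz, with coefficient
  ∂(coeff of dy∧dz)/∂x - ∂(coeff of dx∧dz)/∂y + ∂(coeff of dx∧dy)/∂z
  = ∂/∂x (-2*y) - ∂/∂y (4*x - z) + ∂/∂z (-2).
Each of these terms simplifies to sums of mixed partials that cancel in pairs. The result is 0 (by equality of mixed partials for smooth functions — Schwarz / Clairaut).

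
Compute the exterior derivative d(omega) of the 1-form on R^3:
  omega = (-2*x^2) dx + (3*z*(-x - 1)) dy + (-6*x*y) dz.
d(omega) = (-3*z) dx ∧ dy + (-6*y) dx ∧ dz + (3 - 3*x) dy ∧ dz

For a 1-form omega = sum_i f_i dx_i, the exterior derivative is
  d(omega) = sum_{i < j} (∂f_j/∂x_i - ∂f_i/∂x_j) dx_i ∧ dx_j.
  coefficient of dx ∧ dy: ∂f_2/∂x - ∂f_1/∂y = ∂(3*z*(-x - 1))/∂x - ∂(-2*x^2)/∂y = -3*z
  coefficient of dx ∧ dz: ∂f_3/∂x - ∂f_1/∂z = ∂(-6*x*y)/∂x - ∂(-2*x^2)/∂z = -6*y
  coefficient of dy ∧ dz: ∂f_3/∂y - ∂f_2/∂z = ∂(-6*x*y)/∂y - ∂(3*z*(-x - 1))/∂z = 3 - 3*x
Assembling: d(omega) = (-3*z) dx ∧ dy + (-6*y) dx ∧ dz + (3 - 3*x) dy ∧ dz.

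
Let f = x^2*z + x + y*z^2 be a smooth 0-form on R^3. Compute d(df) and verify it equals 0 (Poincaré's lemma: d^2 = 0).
d(df) = 0

Step 1: df = sum_i (∂f/∂x_i) dx_i = (2*x*z + 1) dx + (z^2) dy + (x^2 + 2*y*z) dz.
Step 2: Apply d again. Using the 1-form formula, the coefficient of dx ∧ dy in d(df) is ∂^2 f/∂x ∂y - ∂^2 f/∂y ∂x = (0) - (0) = 0 (equality of mixed partials for smooth f).
Similarly for dx ∧ dz and dy ∧ dz — all coefficients vanish. So d(df) = 0.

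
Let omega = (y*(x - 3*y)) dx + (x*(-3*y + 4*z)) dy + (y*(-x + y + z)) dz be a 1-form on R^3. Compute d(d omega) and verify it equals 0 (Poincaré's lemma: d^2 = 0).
d(d omega) = 0

Step 1: d omega = sum_{i<j} (∂f_j/∂x_i - ∂f_i/∂x_j) dx_i ∧ dx_j:
  coeff of dx ∧ dy: -x + 3*y + 4*z
  coeff of dx ∧ dz: -y
  coeff of dy ∧ dz: -5*x + 2*y + z
Step 2: Apply d again to each 2-form coefficient. The only possible 3-form in R^3 is dx ∧ dy ∧ dz, with coefficient
  ∂(coeff of dy∧dz)/∂x - ∂(coeff of dx∧dz)/∂y + ∂(coeff of dx∧dy)/∂z
  = ∂/∂x (-5*x + 2*y + z) - ∂/∂y (-y) + ∂/∂z (-x + 3*y + 4*z).
Each of these terms simplifies to sums of mixed partials that cancel in pairs. The result is 0 (by equality of mixed partials for smooth functions — Schwarz / Clairaut).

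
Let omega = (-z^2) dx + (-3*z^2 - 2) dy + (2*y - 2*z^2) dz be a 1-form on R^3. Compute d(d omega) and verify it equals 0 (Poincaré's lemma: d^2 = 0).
d(d omega) = 0

Step 1: d omega = sum_{i<j} (∂f_j/∂x_i - ∂f_i/∂x_j) dx_i ∧ dx_j:
  coeff of dx ∧ dy: 0
  coeff of dx ∧ dz: 2*z
  coeff of dy ∧ dz: 6*z + 2
Step 2: Apply d again to each 2-form coefficient. The only possible 3-form in R^3 is dx ∧ dy ∧ dz, with coefficient
  ∂(coeff of dy∧dz)/∂x - ∂(coeff of dx∧dz)/∂y + ∂(coeff of dx∧dy)/∂z
  = ∂/∂x (6*z + 2) - ∂/∂y (2*z) + ∂/∂z (0).
Each of these terms simplifies to sums of mixed partials that cancel in pairs. The result is 0 (by equality of mixed partials for smooth functions — Schwarz / Clairaut).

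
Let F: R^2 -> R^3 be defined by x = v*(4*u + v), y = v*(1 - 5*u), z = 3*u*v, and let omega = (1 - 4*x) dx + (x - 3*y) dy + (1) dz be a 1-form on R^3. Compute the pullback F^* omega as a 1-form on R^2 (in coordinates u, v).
F^* omega = (v*(-159*u*v - 21*v^2 + 15*v + 7)) du + (-159*u^2*v - 53*u*v^2 + 34*u*v + 7*u - 8*v^3 + v^2 - v) dv

Using F^*(f dg) = (f ∘ F) d(g ∘ F), substitute each coordinate x_i by F_i(u, v) in f_i, and replace dx_i by d F_i = (∂F_i/∂u) du + (∂F_i/∂v) dv.
  For the x component: f_1(F) = -16*u*v - 4*v^2 + 1; d F_1 = (4*v) du + (4*u + 2*v) dv
  For the y component: f_2(F) = v*(19*u + v - 3); d F_2 = (-5*v) du + (1 - 5*u) dv
  For the z component: f_3(F) = 1; d F_3 = (3*v) du + (3*u) dv
Combining and collecting du, dv coefficients:
  coeff of du: v*(-159*u*v - 21*v^2 + 15*v + 7)
  coeff of dv: -159*u^2*v - 53*u*v^2 + 34*u*v + 7*u - 8*v^3 + v^2 - v
F^* omega = (v*(-159*u*v - 21*v^2 + 15*v + 7)) du + (-159*u^2*v - 53*u*v^2 + 34*u*v + 7*u - 8*v^3 + v^2 - v) dv.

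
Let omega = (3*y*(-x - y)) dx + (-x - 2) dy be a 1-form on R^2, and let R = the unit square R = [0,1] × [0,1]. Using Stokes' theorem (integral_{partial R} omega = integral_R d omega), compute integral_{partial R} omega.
integral_(partial R) omega = 7/2

Stokes: integral_partial_R omega = integral_R d omega with d omega = (∂Q/∂x - ∂P/∂y) dx ∧ dy.
  ∂Q/∂x = -1
  ∂P/∂y = -3*x - 6*y
  integrand = ∂Q/∂x - ∂P/∂y = 3*x + 6*y - 1.
Integrating over R: integral_0^1 integral_0^1 (3*x + 6*y - 1) dx dy = 7/2.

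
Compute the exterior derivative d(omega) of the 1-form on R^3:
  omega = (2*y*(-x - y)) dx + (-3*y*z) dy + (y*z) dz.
d(omega) = (2*x + 4*y) dx ∧ dy + (3*y + z) dy ∧ dz

For a 1-form omega = sum_i f_i dx_i, the exterior derivative is
  d(omega) = sum_{i < j} (∂f_j/∂x_i - ∂f_i/∂x_j) dx_i ∧ dx_j.
  coefficient of dx ∧ dy: ∂f_2/∂x - ∂f_1/∂y = ∂(-3*y*z)/∂x - ∂(2*y*(-x - y))/∂y = 2*x + 4*y
  coefficient of dy ∧ dz: ∂f_3/∂y - ∂f_2/∂z = ∂(y*z)/∂y - ∂(-3*y*z)/∂z = 3*y + z
Assembling: d(omega) = (2*x + 4*y) dx ∧ dy + (3*y + z) dy ∧ dz.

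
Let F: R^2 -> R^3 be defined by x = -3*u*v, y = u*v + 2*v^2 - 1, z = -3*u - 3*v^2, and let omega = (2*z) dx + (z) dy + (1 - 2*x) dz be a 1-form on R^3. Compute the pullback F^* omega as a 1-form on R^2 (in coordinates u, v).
F^* omega = (-3*u*v + 15*v^3 - 3) du + (15*u^2 - 21*u*v^2 - 12*u*v - 12*v^3 - 6*v) dv

Using F^*(f dg) = (f ∘ F) d(g ∘ F), substitute each coordinate x_i by F_i(u, v) in f_i, and replace dx_i by d F_i = (∂F_i/∂u) du + (∂F_i/∂v) dv.
  For the x component: f_1(F) = -6*u - 6*v^2; d F_1 = (-3*v) du + (-3*u) dv
  For the y component: f_2(F) = -3*u - 3*v^2; d F_2 = (v) du + (u + 4*v) dv
  For the z component: f_3(F) = 6*u*v + 1; d F_3 = (-3) du + (-6*v) dv
Combining and collecting du, dv coefficients:
  coeff of du: -3*u*v + 15*v^3 - 3
  coeff of dv: 15*u^2 - 21*u*v^2 - 12*u*v - 12*v^3 - 6*v
F^* omega = (-3*u*v + 15*v^3 - 3) du + (15*u^2 - 21*u*v^2 - 12*u*v - 12*v^3 - 6*v) dv.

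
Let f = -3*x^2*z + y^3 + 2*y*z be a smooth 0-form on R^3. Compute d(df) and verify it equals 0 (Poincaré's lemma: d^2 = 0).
d(df) = 0

Step 1: df = sum_i (∂f/∂x_i) dx_i = (-6*x*z) dx + (3*y^2 + 2*z) dy + (-3*x^2 + 2*y) dz.
Step 2: Apply d again. Using the 1-form formula, the coefficient of dx ∧ dy in d(df) is ∂^2 f/∂x ∂y - ∂^2 f/∂y ∂x = (0) - (0) = 0 (equality of mixed partials for smooth f).
Similarly for dx ∧ dz and dy ∧ dz — all coefficients vanish. So d(df) = 0.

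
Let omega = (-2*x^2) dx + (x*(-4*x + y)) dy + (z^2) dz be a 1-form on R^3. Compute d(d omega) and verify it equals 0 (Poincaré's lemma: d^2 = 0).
d(d omega) = 0

Step 1: d omega = sum_{i<j} (∂f_j/∂x_i - ∂f_i/∂x_j) dx_i ∧ dx_j:
  coeff of dx ∧ dy: -8*x + y
  coeff of dx ∧ dz: 0
  coeff of dy ∧ dz: 0
Step 2: Apply d again to each 2-form coefficient. The only possible 3-form in R^3 is dx ∧ dy ∧ dz, with coefficient
  ∂(coeff of dy∧dz)/∂x - ∂(coeff of dx∧dz)/∂y + ∂(coeff of dx∧dy)/∂z
  = ∂/∂x (0) - ∂/∂y (0) + ∂/∂z (-8*x + y).
Each of these terms simplifies to sums of mixed partials that cancel in pairs. The result is 0 (by equality of mixed partials for smooth functions — Schwarz / Clairaut).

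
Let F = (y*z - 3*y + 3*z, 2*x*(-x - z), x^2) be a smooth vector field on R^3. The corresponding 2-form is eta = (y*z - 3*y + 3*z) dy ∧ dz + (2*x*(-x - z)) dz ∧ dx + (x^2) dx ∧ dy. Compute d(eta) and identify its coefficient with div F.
d(eta) = (0) dx ∧ dy ∧ dz; div F = 0

For a 2-form in R^3 of the form above, applying d gives a 3-form with coefficient ∂P/∂x + ∂Q/∂y + ∂R/∂z:
  ∂P/∂x = 0
  ∂Q/∂y = 0
  ∂R/∂z = 0
Sum = 0, which is exactly div F.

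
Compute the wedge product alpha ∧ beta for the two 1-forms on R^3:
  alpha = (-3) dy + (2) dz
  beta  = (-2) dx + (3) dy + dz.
alpha ∧ beta = (-6) dx ∧ dy + (-9) dy ∧ dz + (4) dx ∧ dz

Distribute the wedge, using dx_i ∧ dx_j = -dx_j ∧ dx_i and dx_i ∧ dx_i = 0. For each pair (i, j) with i < j, the coefficient of dx_i ∧ dx_j in alpha ∧ beta is (alpha_i * beta_j - alpha_j * beta_i). Collecting: alpha ∧ beta = (-6) dx ∧ dy + (-9) dy ∧ dz + (4) dx ∧ dz.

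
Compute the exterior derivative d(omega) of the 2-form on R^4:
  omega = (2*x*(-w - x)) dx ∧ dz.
d(omega) = (-2*x) dx ∧ dz ∧ dw

For a 2-form omega = sum_{i<j} g_{ij} dx_i ∧ dx_j, the exterior derivative is
  d(omega) = sum_{i<j} d(g_{ij}) ∧ dx_i ∧ dx_j = sum_{i<j, k} (∂g_{ij}/∂x_k) dx_k ∧ dx_i ∧ dx_j.
Expand each term, using dx_k ∧ dx_i ∧ dx_j = sgn(permutation) dx_{(a)} ∧ dx_{(b)} ∧ dx_{(c)} with (a < b < c) sorted:
  d(2*x*(-w - x)) includes (∂/∂w)(2*x*(-w - x)) dw = (-2*x) dw, which multiplied by dx ∧ dz gives (-2*x) dx ∧ dz ∧ dw
Collecting like 3-forms: d(omega) = (-2*x) dx ∧ dz ∧ dw.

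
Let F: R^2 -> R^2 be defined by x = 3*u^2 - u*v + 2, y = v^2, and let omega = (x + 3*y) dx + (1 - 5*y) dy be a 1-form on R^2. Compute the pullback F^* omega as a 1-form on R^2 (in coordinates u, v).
F^* omega = (18*u^3 - 9*u^2*v + 19*u*v^2 + 12*u - 3*v^3 - 2*v) du + (-3*u^3 + u^2*v - 3*u*v^2 - 2*u - 10*v^3 + 2*v) dv

Using F^*(f dg) = (f ∘ F) d(g ∘ F), substitute each coordinate x_i by F_i(u, v) in f_i, and replace dx_i by d F_i = (∂F_i/∂u) du + (∂F_i/∂v) dv.
  For the x component: f_1(F) = 3*u^2 - u*v + 3*v^2 + 2; d F_1 = (6*u - v) du + (-u) dv
  For the y component: f_2(F) = 1 - 5*v^2; d F_2 = (0) du + (2*v) dv
Combining and collecting du, dv coefficients:
  coeff of du: 18*u^3 - 9*u^2*v + 19*u*v^2 + 12*u - 3*v^3 - 2*v
  coeff of dv: -3*u^3 + u^2*v - 3*u*v^2 - 2*u - 10*v^3 + 2*v
F^* omega = (18*u^3 - 9*u^2*v + 19*u*v^2 + 12*u - 3*v^3 - 2*v) du + (-3*u^3 + u^2*v - 3*u*v^2 - 2*u - 10*v^3 + 2*v) dv.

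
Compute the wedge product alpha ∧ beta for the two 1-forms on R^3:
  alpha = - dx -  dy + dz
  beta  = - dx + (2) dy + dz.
alpha ∧ beta = (-3) dx ∧ dy + (-3) dy ∧ dz

Distribute the wedge, using dx_i ∧ dx_j = -dx_j ∧ dx_i and dx_i ∧ dx_i = 0. For each pair (i, j) with i < j, the coefficient of dx_i ∧ dx_j in alpha ∧ beta is (alpha_i * beta_j - alpha_j * beta_i). Collecting: alpha ∧ beta = (-3) dx ∧ dy + (-3) dy ∧ dz.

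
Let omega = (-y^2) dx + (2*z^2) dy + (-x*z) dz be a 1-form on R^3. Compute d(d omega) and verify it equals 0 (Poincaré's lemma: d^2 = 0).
d(d omega) = 0

Step 1: d omega = sum_{i<j} (∂f_j/∂x_i - ∂f_i/∂x_j) dx_i ∧ dx_j:
  coeff of dx ∧ dy: 2*y
  coeff of dx ∧ dz: -z
  coeff of dy ∧ dz: -4*z
Step 2: Apply d again to each 2-form coefficient. The only possible 3-form in R^3 is dx ∧ dy ∧ dz, with coefficient
  ∂(coeff of dy∧dz)/∂x - ∂(coeff of dx∧dz)/∂y + ∂(coeff of dx∧dy)/∂z
  = ∂/∂x (-4*z) - ∂/∂y (-z) + ∂/∂z (2*y).
Each of these terms simplifies to sums of mixed partials that cancel in pairs. The result is 0 (by equality of mixed partials for smooth functions — Schwarz / Clairaut).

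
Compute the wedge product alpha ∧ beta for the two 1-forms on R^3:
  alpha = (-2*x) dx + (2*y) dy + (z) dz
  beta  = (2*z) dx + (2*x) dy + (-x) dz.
alpha ∧ beta = (-4*x^2 - 4*y*z) dx ∧ dy + (2*x^2 - 2*z^2) dx ∧ dz + (-2*x*(y + z)) dy ∧ dz

Distribute the wedge, using dx_i ∧ dx_j = -dx_j ∧ dx_i and dx_i ∧ dx_i = 0. For each pair (i, j) with i < j, the coefficient of dx_i ∧ dx_j in alpha ∧ beta is (alpha_i * beta_j - alpha_j * beta_i). Collecting: alpha ∧ beta = (-4*x^2 - 4*y*z) dx ∧ dy + (2*x^2 - 2*z^2) dx ∧ dz + (-2*x*(y + z)) dy ∧ dz.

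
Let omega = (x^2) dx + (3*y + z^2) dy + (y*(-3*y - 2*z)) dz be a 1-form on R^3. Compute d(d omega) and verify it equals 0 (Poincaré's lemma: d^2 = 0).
d(d omega) = 0

Step 1: d omega = sum_{i<j} (∂f_j/∂x_i - ∂f_i/∂x_j) dx_i ∧ dx_j:
  coeff of dx ∧ dy: 0
  coeff of dx ∧ dz: 0
  coeff of dy ∧ dz: -6*y - 4*z
Step 2: Apply d again to each 2-form coefficient. The only possible 3-form in R^3 is dx ∧ dy ∧ dz, with coefficient
  ∂(coeff of dy∧dz)/∂x - ∂(coeff of dx∧dz)/∂y + ∂(coeff of dx∧dy)/∂z
  = ∂/∂x (-6*y - 4*z) - ∂/∂y (0) + ∂/∂z (0).
Each of these terms simplifies to sums of mixed partials that cancel in pairs. The result is 0 (by equality of mixed partials for smooth functions — Schwarz / Clairaut).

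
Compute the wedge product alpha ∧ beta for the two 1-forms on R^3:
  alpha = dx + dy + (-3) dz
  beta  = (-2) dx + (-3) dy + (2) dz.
alpha ∧ beta = (-1) dx ∧ dy + (-4) dx ∧ dz + (-7) dy ∧ dz

Distribute the wedge, using dx_i ∧ dx_j = -dx_j ∧ dx_i and dx_i ∧ dx_i = 0. For each pair (i, j) with i < j, the coefficient of dx_i ∧ dx_j in alpha ∧ beta is (alpha_i * beta_j - alpha_j * beta_i). Collecting: alpha ∧ beta = (-1) dx ∧ dy + (-4) dx ∧ dz + (-7) dy ∧ dz.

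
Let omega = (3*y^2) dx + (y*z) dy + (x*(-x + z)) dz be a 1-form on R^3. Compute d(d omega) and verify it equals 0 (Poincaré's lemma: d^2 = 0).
d(d omega) = 0

Step 1: d omega = sum_{i<j} (∂f_j/∂x_i - ∂f_i/∂x_j) dx_i ∧ dx_j:
  coeff of dx ∧ dy: -6*y
  coeff of dx ∧ dz: -2*x + z
  coeff of dy ∧ dz: -y
Step 2: Apply d again to each 2-form coefficient. The only possible 3-form in R^3 is dx ∧ dy ∧ dz, with coefficient
  ∂(coeff of dy∧dz)/∂x - ∂(coeff of dx∧dz)/∂y + ∂(coeff of dx∧dy)/∂z
  = ∂/∂x (-y) - ∂/∂y (-2*x + z) + ∂/∂z (-6*y).
Each of these terms simplifies to sums of mixed partials that cancel in pairs. The result is 0 (by equality of mixed partials for smooth functions — Schwarz / Clairaut).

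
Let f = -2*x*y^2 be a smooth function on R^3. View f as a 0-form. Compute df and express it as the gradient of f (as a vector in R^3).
df = (-2*y^2) dx + (-4*x*y) dy + (0) dz; grad f = (-2*y^2, -4*x*y, 0)

For a 0-form f, d f = (∂f/∂x) dx + (∂f/∂y) dy + (∂f/∂z) dz. The components of the vector representation are exactly the entries of grad f in Cartesian coordinates:
  ∂f/∂x = -2*y^2
  ∂f/∂y = -4*x*y
  ∂f/∂z = 0.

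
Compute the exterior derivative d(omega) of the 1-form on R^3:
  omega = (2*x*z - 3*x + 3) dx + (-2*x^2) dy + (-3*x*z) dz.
d(omega) = (-4*x) dx ∧ dy + (-2*x - 3*z) dx ∧ dz

For a 1-form omega = sum_i f_i dx_i, the exterior derivative is
  d(omega) = sum_{i < j} (∂f_j/∂x_i - ∂f_i/∂x_j) dx_i ∧ dx_j.
  coefficient of dx ∧ dy: ∂f_2/∂x - ∂f_1/∂y = ∂(-2*x^2)/∂x - ∂(2*x*z - 3*x + 3)/∂y = -4*x
  coefficient of dx ∧ dz: ∂f_3/∂x - ∂f_1/∂z = ∂(-3*x*z)/∂x - ∂(2*x*z - 3*x + 3)/∂z = -2*x - 3*z
Assembling: d(omega) = (-4*x) dx ∧ dy + (-2*x - 3*z) dx ∧ dz.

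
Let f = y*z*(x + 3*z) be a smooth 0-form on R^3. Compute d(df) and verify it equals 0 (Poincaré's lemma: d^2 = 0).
d(df) = 0

Step 1: df = sum_i (∂f/∂x_i) dx_i = (y*z) dx + (z*(x + 3*z)) dy + (y*(x + 6*z)) dz.
Step 2: Apply d again. Using the 1-form formula, the coefficient of dx ∧ dy in d(df) is ∂^2 f/∂x ∂y - ∂^2 f/∂y ∂x = (z) - (z) = 0 (equality of mixed partials for smooth f).
Similarly for dx ∧ dz and dy ∧ dz — all coefficients vanish. So d(df) = 0.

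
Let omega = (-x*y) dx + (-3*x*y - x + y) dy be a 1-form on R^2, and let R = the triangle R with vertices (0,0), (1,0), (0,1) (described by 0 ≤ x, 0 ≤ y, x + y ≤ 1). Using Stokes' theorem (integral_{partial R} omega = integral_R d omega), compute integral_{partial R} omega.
integral_(partial R) omega = -5/6

Stokes: integral_partial_R omega = integral_R d omega with d omega = (∂Q/∂x - ∂P/∂y) dx ∧ dy.
  ∂Q/∂x = -3*y - 1
  ∂P/∂y = -x
  integrand = ∂Q/∂x - ∂P/∂y = x - 3*y - 1.
Integrating over R: integral_0^1 integral_0^{1-x} (x - 3*y - 1) dy dx = -5/6.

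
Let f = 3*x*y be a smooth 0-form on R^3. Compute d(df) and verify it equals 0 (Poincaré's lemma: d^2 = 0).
d(df) = 0

Step 1: df = sum_i (∂f/∂x_i) dx_i = (3*y) dx + (3*x) dy + (0) dz.
Step 2: Apply d again. Using the 1-form formula, the coefficient of dx ∧ dy in d(df) is ∂^2 f/∂x ∂y - ∂^2 f/∂y ∂x = (3) - (3) = 0 (equality of mixed partials for smooth f).
Similarly for dx ∧ dz and dy ∧ dz — all coefficients vanish. So d(df) = 0.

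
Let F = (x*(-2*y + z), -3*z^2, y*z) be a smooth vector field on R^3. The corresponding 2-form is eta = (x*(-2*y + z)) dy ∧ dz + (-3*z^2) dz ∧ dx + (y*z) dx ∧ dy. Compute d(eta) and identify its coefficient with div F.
d(eta) = (-y + z) dx ∧ dy ∧ dz; div F = -y + z

For a 2-form in R^3 of the form above, applying d gives a 3-form with coefficient ∂P/∂x + ∂Q/∂y + ∂R/∂z:
  ∂P/∂x = -2*y + z
  ∂Q/∂y = 0
  ∂R/∂z = y
Sum = -y + z, which is exactly div F.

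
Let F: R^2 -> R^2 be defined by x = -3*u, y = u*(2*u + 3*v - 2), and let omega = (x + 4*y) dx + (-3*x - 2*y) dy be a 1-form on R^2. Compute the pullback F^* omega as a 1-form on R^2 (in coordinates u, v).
F^* omega = (u*(-16*u^2 - 36*u*v + 36*u - 18*v^2 + 15*v + 7)) du + (u^2*(-12*u - 18*v + 39)) dv

Using F^*(f dg) = (f ∘ F) d(g ∘ F), substitute each coordinate x_i by F_i(u, v) in f_i, and replace dx_i by d F_i = (∂F_i/∂u) du + (∂F_i/∂v) dv.
  For the x component: f_1(F) = u*(8*u + 12*v - 11); d F_1 = (-3) du + (0) dv
  For the y component: f_2(F) = u*(-4*u - 6*v + 13); d F_2 = (4*u + 3*v - 2) du + (3*u) dv
Combining and collecting du, dv coefficients:
  coeff of du: u*(-16*u^2 - 36*u*v + 36*u - 18*v^2 + 15*v + 7)
  coeff of dv: u^2*(-12*u - 18*v + 39)
F^* omega = (u*(-16*u^2 - 36*u*v + 36*u - 18*v^2 + 15*v + 7)) du + (u^2*(-12*u - 18*v + 39)) dv.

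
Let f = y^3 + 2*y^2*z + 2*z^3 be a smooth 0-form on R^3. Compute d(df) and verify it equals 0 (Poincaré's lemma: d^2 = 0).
d(df) = 0

Step 1: df = sum_i (∂f/∂x_i) dx_i = (0) dx + (y*(3*y + 4*z)) dy + (2*y^2 + 6*z^2) dz.
Step 2: Apply d again. Using the 1-form formula, the coefficient of dx ∧ dy in d(df) is ∂^2 f/∂x ∂y - ∂^2 f/∂y ∂x = (0) - (0) = 0 (equality of mixed partials for smooth f).
Similarly for dx ∧ dz and dy ∧ dz — all coefficients vanish. So d(df) = 0.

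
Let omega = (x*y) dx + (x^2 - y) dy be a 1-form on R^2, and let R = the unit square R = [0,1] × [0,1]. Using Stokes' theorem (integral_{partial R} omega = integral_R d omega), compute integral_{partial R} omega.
integral_(partial R) omega = 1/2

Stokes: integral_partial_R omega = integral_R d omega with d omega = (∂Q/∂x - ∂P/∂y) dx ∧ dy.
  ∂Q/∂x = 2*x
  ∂P/∂y = x
  integrand = ∂Q/∂x - ∂P/∂y = x.
Integrating over R: integral_0^1 integral_0^1 (x) dx dy = 1/2.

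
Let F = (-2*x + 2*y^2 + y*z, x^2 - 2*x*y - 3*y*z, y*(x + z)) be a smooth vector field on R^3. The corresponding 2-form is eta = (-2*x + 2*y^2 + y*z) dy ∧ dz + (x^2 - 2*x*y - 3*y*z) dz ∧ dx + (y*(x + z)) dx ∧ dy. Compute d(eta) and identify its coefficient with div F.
d(eta) = (-2*x + y - 3*z - 2) dx ∧ dy ∧ dz; div F = -2*x + y - 3*z - 2

For a 2-form in R^3 of the form above, applying d gives a 3-form with coefficient ∂P/∂x + ∂Q/∂y + ∂R/∂z:
  ∂P/∂x = -2
  ∂Q/∂y = -2*x - 3*z
  ∂R/∂z = y
Sum = -2*x + y - 3*z - 2, which is exactly div F.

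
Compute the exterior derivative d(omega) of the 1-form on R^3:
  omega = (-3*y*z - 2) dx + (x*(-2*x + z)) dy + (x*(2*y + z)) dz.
d(omega) = (-4*x + 4*z) dx ∧ dy + (5*y + z) dx ∧ dz + (x) dy ∧ dz

For a 1-form omega = sum_i f_i dx_i, the exterior derivative is
  d(omega) = sum_{i < j} (∂f_j/∂x_i - ∂f_i/∂x_j) dx_i ∧ dx_j.
  coefficient of dx ∧ dy: ∂f_2/∂x - ∂f_1/∂y = ∂(x*(-2*x + z))/∂x - ∂(-3*y*z - 2)/∂y = -4*x + 4*z
  coefficient of dx ∧ dz: ∂f_3/∂x - ∂f_1/∂z = ∂(x*(2*y + z))/∂x - ∂(-3*y*z - 2)/∂z = 5*y + z
  coefficient of dy ∧ dz: ∂f_3/∂y - ∂f_2/∂z = ∂(x*(2*y + z))/∂y - ∂(x*(-2*x + z))/∂z = x
Assembling: d(omega) = (-4*x + 4*z) dx ∧ dy + (5*y + z) dx ∧ dz + (x) dy ∧ dz.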